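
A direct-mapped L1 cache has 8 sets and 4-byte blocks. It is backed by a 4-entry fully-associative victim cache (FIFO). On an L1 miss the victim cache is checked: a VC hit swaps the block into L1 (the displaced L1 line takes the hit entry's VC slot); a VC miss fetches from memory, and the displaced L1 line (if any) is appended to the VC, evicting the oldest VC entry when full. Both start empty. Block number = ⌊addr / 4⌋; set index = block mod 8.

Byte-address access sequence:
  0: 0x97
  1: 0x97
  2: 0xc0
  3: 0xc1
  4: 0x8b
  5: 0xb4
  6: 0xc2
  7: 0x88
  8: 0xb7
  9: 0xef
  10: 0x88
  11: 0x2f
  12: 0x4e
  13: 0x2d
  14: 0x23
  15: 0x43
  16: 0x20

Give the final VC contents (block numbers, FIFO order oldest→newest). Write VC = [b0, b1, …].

0: 0x97 (blk 37, set 5) → MISS  vc=[]
1: 0x97 (blk 37, set 5) → L1-HIT  vc=[]
2: 0xc0 (blk 48, set 0) → MISS  vc=[]
3: 0xc1 (blk 48, set 0) → L1-HIT  vc=[]
4: 0x8b (blk 34, set 2) → MISS  vc=[]
5: 0xb4 (blk 45, set 5) → MISS  vc=[37]
6: 0xc2 (blk 48, set 0) → L1-HIT  vc=[37]
7: 0x88 (blk 34, set 2) → L1-HIT  vc=[37]
8: 0xb7 (blk 45, set 5) → L1-HIT  vc=[37]
9: 0xef (blk 59, set 3) → MISS  vc=[37]
10: 0x88 (blk 34, set 2) → L1-HIT  vc=[37]
11: 0x2f (blk 11, set 3) → MISS  vc=[37, 59]
12: 0x4e (blk 19, set 3) → MISS  vc=[37, 59, 11]
13: 0x2d (blk 11, set 3) → VC-HIT  vc=[37, 59, 19]
14: 0x23 (blk 8, set 0) → MISS  vc=[37, 59, 19, 48]
15: 0x43 (blk 16, set 0) → MISS  vc=[59, 19, 48, 8]
16: 0x20 (blk 8, set 0) → VC-HIT  vc=[59, 19, 48, 16]

VC = [59, 19, 48, 16]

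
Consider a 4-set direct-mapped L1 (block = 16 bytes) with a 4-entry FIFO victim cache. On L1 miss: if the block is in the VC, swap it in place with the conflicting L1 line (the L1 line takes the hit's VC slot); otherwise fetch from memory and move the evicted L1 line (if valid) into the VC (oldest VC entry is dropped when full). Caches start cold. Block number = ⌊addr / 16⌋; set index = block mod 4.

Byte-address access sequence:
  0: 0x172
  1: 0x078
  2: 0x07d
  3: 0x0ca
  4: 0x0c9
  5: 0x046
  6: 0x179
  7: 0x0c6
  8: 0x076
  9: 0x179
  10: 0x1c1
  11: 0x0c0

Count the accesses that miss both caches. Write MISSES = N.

MISSES = 5

0: 0x172 (blk 23, set 3) → MISS  vc=[]
1: 0x78 (blk 7, set 3) → MISS  vc=[23]
2: 0x7d (blk 7, set 3) → L1-HIT  vc=[23]
3: 0xca (blk 12, set 0) → MISS  vc=[23]
4: 0xc9 (blk 12, set 0) → L1-HIT  vc=[23]
5: 0x46 (blk 4, set 0) → MISS  vc=[23, 12]
6: 0x179 (blk 23, set 3) → VC-HIT  vc=[7, 12]
7: 0xc6 (blk 12, set 0) → VC-HIT  vc=[7, 4]
8: 0x76 (blk 7, set 3) → VC-HIT  vc=[23, 4]
9: 0x179 (blk 23, set 3) → VC-HIT  vc=[7, 4]
10: 0x1c1 (blk 28, set 0) → MISS  vc=[7, 4, 12]
11: 0xc0 (blk 12, set 0) → VC-HIT  vc=[7, 4, 28]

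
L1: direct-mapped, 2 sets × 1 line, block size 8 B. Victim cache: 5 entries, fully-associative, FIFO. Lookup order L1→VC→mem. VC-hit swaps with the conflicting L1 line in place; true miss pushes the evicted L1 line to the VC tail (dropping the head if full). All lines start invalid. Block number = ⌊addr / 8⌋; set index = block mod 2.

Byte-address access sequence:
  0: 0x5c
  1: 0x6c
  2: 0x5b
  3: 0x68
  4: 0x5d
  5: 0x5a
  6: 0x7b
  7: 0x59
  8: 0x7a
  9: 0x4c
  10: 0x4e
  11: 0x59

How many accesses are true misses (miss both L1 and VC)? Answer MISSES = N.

MISSES = 4

#0 0x5c→b11/s1 MISS; vc=[]
#1 0x6c→b13/s1 MISS; vc=[11]
#2 0x5b→b11/s1 VC-HIT; vc=[13]
#3 0x68→b13/s1 VC-HIT; vc=[11]
#4 0x5d→b11/s1 VC-HIT; vc=[13]
#5 0x5a→b11/s1 L1-HIT; vc=[13]
#6 0x7b→b15/s1 MISS; vc=[13,11]
#7 0x59→b11/s1 VC-HIT; vc=[13,15]
#8 0x7a→b15/s1 VC-HIT; vc=[13,11]
#9 0x4c→b9/s1 MISS; vc=[13,11,15]
#10 0x4e→b9/s1 L1-HIT; vc=[13,11,15]
#11 0x59→b11/s1 VC-HIT; vc=[13,9,15]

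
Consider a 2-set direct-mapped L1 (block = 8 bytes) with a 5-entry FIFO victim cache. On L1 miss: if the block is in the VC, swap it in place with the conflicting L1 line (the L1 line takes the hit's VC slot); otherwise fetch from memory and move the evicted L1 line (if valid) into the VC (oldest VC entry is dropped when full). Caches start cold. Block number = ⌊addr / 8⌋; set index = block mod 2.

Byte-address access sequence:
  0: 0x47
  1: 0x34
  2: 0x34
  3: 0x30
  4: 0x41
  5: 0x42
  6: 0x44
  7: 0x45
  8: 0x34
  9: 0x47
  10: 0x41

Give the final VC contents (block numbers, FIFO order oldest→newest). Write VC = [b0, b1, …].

VC = [6]

0: 0x47 (blk 8, set 0) → MISS  vc=[]
1: 0x34 (blk 6, set 0) → MISS  vc=[8]
2: 0x34 (blk 6, set 0) → L1-HIT  vc=[8]
3: 0x30 (blk 6, set 0) → L1-HIT  vc=[8]
4: 0x41 (blk 8, set 0) → VC-HIT  vc=[6]
5: 0x42 (blk 8, set 0) → L1-HIT  vc=[6]
6: 0x44 (blk 8, set 0) → L1-HIT  vc=[6]
7: 0x45 (blk 8, set 0) → L1-HIT  vc=[6]
8: 0x34 (blk 6, set 0) → VC-HIT  vc=[8]
9: 0x47 (blk 8, set 0) → VC-HIT  vc=[6]
10: 0x41 (blk 8, set 0) → L1-HIT  vc=[6]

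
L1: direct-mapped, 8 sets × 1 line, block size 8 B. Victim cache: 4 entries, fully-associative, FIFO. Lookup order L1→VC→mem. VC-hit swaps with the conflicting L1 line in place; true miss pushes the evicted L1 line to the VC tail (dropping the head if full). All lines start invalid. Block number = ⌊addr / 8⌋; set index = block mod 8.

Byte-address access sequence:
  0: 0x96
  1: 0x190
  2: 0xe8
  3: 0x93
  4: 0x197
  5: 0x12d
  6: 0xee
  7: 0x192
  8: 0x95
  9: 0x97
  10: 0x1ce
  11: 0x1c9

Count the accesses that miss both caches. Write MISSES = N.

MISSES = 5

0: 0x96 (blk 18, set 2) → MISS  vc=[]
1: 0x190 (blk 50, set 2) → MISS  vc=[18]
2: 0xe8 (blk 29, set 5) → MISS  vc=[18]
3: 0x93 (blk 18, set 2) → VC-HIT  vc=[50]
4: 0x197 (blk 50, set 2) → VC-HIT  vc=[18]
5: 0x12d (blk 37, set 5) → MISS  vc=[18, 29]
6: 0xee (blk 29, set 5) → VC-HIT  vc=[18, 37]
7: 0x192 (blk 50, set 2) → L1-HIT  vc=[18, 37]
8: 0x95 (blk 18, set 2) → VC-HIT  vc=[50, 37]
9: 0x97 (blk 18, set 2) → L1-HIT  vc=[50, 37]
10: 0x1ce (blk 57, set 1) → MISS  vc=[50, 37]
11: 0x1c9 (blk 57, set 1) → L1-HIT  vc=[50, 37]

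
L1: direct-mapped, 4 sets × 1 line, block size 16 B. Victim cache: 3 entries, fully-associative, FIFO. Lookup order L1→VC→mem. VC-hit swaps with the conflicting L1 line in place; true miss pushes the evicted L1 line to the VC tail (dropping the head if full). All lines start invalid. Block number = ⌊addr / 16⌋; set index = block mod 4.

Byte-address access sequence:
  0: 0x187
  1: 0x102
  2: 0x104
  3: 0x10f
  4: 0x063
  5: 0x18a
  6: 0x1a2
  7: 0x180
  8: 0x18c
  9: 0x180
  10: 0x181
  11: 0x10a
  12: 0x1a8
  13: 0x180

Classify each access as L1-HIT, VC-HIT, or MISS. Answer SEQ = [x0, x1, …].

SEQ = [MISS, MISS, L1-HIT, L1-HIT, MISS, VC-HIT, MISS, L1-HIT, L1-HIT, L1-HIT, L1-HIT, VC-HIT, L1-HIT, VC-HIT]

#0 0x187→b24/s0 MISS; vc=[]
#1 0x102→b16/s0 MISS; vc=[24]
#2 0x104→b16/s0 L1-HIT; vc=[24]
#3 0x10f→b16/s0 L1-HIT; vc=[24]
#4 0x63→b6/s2 MISS; vc=[24]
#5 0x18a→b24/s0 VC-HIT; vc=[16]
#6 0x1a2→b26/s2 MISS; vc=[16,6]
#7 0x180→b24/s0 L1-HIT; vc=[16,6]
#8 0x18c→b24/s0 L1-HIT; vc=[16,6]
#9 0x180→b24/s0 L1-HIT; vc=[16,6]
#10 0x181→b24/s0 L1-HIT; vc=[16,6]
#11 0x10a→b16/s0 VC-HIT; vc=[24,6]
#12 0x1a8→b26/s2 L1-HIT; vc=[24,6]
#13 0x180→b24/s0 VC-HIT; vc=[16,6]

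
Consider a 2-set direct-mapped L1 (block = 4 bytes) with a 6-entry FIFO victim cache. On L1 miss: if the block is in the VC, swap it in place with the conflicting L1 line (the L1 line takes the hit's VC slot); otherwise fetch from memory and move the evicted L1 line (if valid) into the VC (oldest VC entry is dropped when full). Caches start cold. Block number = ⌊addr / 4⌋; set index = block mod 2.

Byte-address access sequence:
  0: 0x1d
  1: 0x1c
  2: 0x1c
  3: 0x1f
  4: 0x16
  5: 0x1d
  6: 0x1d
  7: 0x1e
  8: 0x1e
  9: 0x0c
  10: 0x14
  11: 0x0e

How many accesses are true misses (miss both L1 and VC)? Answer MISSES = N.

MISSES = 3

#0 0x1d→b7/s1 MISS; vc=[]
#1 0x1c→b7/s1 L1-HIT; vc=[]
#2 0x1c→b7/s1 L1-HIT; vc=[]
#3 0x1f→b7/s1 L1-HIT; vc=[]
#4 0x16→b5/s1 MISS; vc=[7]
#5 0x1d→b7/s1 VC-HIT; vc=[5]
#6 0x1d→b7/s1 L1-HIT; vc=[5]
#7 0x1e→b7/s1 L1-HIT; vc=[5]
#8 0x1e→b7/s1 L1-HIT; vc=[5]
#9 0xc→b3/s1 MISS; vc=[5,7]
#10 0x14→b5/s1 VC-HIT; vc=[3,7]
#11 0xe→b3/s1 VC-HIT; vc=[5,7]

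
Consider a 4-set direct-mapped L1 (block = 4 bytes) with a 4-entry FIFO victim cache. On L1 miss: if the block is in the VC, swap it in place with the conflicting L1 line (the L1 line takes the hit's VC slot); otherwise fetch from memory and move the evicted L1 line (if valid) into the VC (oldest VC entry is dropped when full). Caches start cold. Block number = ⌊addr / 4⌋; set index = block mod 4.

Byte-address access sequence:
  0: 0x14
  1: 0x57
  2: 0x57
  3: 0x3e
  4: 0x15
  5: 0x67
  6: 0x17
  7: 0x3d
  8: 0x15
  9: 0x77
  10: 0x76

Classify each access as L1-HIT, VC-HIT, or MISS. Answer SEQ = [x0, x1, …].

0: 0x14 (blk 5, set 1) → MISS  vc=[]
1: 0x57 (blk 21, set 1) → MISS  vc=[5]
2: 0x57 (blk 21, set 1) → L1-HIT  vc=[5]
3: 0x3e (blk 15, set 3) → MISS  vc=[5]
4: 0x15 (blk 5, set 1) → VC-HIT  vc=[21]
5: 0x67 (blk 25, set 1) → MISS  vc=[21, 5]
6: 0x17 (blk 5, set 1) → VC-HIT  vc=[21, 25]
7: 0x3d (blk 15, set 3) → L1-HIT  vc=[21, 25]
8: 0x15 (blk 5, set 1) → L1-HIT  vc=[21, 25]
9: 0x77 (blk 29, set 1) → MISS  vc=[21, 25, 5]
10: 0x76 (blk 29, set 1) → L1-HIT  vc=[21, 25, 5]

SEQ = [MISS, MISS, L1-HIT, MISS, VC-HIT, MISS, VC-HIT, L1-HIT, L1-HIT, MISS, L1-HIT]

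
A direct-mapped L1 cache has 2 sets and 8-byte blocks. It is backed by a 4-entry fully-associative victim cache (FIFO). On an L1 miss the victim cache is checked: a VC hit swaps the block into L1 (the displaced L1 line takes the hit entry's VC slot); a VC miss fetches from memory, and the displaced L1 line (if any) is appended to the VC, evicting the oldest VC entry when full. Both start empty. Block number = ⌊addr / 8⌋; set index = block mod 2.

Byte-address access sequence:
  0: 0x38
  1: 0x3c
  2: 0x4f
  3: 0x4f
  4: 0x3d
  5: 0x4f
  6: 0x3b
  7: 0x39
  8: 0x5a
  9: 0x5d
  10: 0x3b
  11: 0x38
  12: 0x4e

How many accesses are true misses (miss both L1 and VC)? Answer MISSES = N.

MISSES = 3

0: 0x38 (blk 7, set 1) → MISS  vc=[]
1: 0x3c (blk 7, set 1) → L1-HIT  vc=[]
2: 0x4f (blk 9, set 1) → MISS  vc=[7]
3: 0x4f (blk 9, set 1) → L1-HIT  vc=[7]
4: 0x3d (blk 7, set 1) → VC-HIT  vc=[9]
5: 0x4f (blk 9, set 1) → VC-HIT  vc=[7]
6: 0x3b (blk 7, set 1) → VC-HIT  vc=[9]
7: 0x39 (blk 7, set 1) → L1-HIT  vc=[9]
8: 0x5a (blk 11, set 1) → MISS  vc=[9, 7]
9: 0x5d (blk 11, set 1) → L1-HIT  vc=[9, 7]
10: 0x3b (blk 7, set 1) → VC-HIT  vc=[9, 11]
11: 0x38 (blk 7, set 1) → L1-HIT  vc=[9, 11]
12: 0x4e (blk 9, set 1) → VC-HIT  vc=[7, 11]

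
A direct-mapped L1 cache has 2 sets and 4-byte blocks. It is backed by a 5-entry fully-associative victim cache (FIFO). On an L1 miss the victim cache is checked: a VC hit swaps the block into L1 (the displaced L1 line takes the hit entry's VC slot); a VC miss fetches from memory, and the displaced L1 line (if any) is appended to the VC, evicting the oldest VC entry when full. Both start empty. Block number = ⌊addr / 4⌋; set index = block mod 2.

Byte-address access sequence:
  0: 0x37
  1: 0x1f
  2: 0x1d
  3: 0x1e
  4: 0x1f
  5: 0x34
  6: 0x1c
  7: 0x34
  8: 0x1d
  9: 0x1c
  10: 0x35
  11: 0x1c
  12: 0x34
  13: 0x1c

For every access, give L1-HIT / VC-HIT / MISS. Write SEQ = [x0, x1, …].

SEQ = [MISS, MISS, L1-HIT, L1-HIT, L1-HIT, VC-HIT, VC-HIT, VC-HIT, VC-HIT, L1-HIT, VC-HIT, VC-HIT, VC-HIT, VC-HIT]

  [0] addr=0x37 blk=13 s=1: MISS | VC []
  [1] addr=0x1f blk=7 s=1: MISS | VC [13]
  [2] addr=0x1d blk=7 s=1: L1-HIT | VC [13]
  [3] addr=0x1e blk=7 s=1: L1-HIT | VC [13]
  [4] addr=0x1f blk=7 s=1: L1-HIT | VC [13]
  [5] addr=0x34 blk=13 s=1: VC-HIT | VC [7]
  [6] addr=0x1c blk=7 s=1: VC-HIT | VC [13]
  [7] addr=0x34 blk=13 s=1: VC-HIT | VC [7]
  [8] addr=0x1d blk=7 s=1: VC-HIT | VC [13]
  [9] addr=0x1c blk=7 s=1: L1-HIT | VC [13]
  [10] addr=0x35 blk=13 s=1: VC-HIT | VC [7]
  [11] addr=0x1c blk=7 s=1: VC-HIT | VC [13]
  [12] addr=0x34 blk=13 s=1: VC-HIT | VC [7]
  [13] addr=0x1c blk=7 s=1: VC-HIT | VC [13]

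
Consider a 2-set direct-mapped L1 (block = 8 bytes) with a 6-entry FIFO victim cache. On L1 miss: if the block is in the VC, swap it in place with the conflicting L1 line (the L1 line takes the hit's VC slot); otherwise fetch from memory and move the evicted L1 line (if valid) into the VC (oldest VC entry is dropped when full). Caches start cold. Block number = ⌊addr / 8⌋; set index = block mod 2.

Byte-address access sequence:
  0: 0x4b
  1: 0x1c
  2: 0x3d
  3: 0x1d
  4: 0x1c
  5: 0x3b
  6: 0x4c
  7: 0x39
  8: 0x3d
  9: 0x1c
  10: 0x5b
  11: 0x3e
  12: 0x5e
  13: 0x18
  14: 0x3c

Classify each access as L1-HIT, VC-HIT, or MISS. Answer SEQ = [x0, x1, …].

SEQ = [MISS, MISS, MISS, VC-HIT, L1-HIT, VC-HIT, VC-HIT, VC-HIT, L1-HIT, VC-HIT, MISS, VC-HIT, VC-HIT, VC-HIT, VC-HIT]

  [0] addr=0x4b blk=9 s=1: MISS | VC []
  [1] addr=0x1c blk=3 s=1: MISS | VC [9]
  [2] addr=0x3d blk=7 s=1: MISS | VC [9, 3]
  [3] addr=0x1d blk=3 s=1: VC-HIT | VC [9, 7]
  [4] addr=0x1c blk=3 s=1: L1-HIT | VC [9, 7]
  [5] addr=0x3b blk=7 s=1: VC-HIT | VC [9, 3]
  [6] addr=0x4c blk=9 s=1: VC-HIT | VC [7, 3]
  [7] addr=0x39 blk=7 s=1: VC-HIT | VC [9, 3]
  [8] addr=0x3d blk=7 s=1: L1-HIT | VC [9, 3]
  [9] addr=0x1c blk=3 s=1: VC-HIT | VC [9, 7]
  [10] addr=0x5b blk=11 s=1: MISS | VC [9, 7, 3]
  [11] addr=0x3e blk=7 s=1: VC-HIT | VC [9, 11, 3]
  [12] addr=0x5e blk=11 s=1: VC-HIT | VC [9, 7, 3]
  [13] addr=0x18 blk=3 s=1: VC-HIT | VC [9, 7, 11]
  [14] addr=0x3c blk=7 s=1: VC-HIT | VC [9, 3, 11]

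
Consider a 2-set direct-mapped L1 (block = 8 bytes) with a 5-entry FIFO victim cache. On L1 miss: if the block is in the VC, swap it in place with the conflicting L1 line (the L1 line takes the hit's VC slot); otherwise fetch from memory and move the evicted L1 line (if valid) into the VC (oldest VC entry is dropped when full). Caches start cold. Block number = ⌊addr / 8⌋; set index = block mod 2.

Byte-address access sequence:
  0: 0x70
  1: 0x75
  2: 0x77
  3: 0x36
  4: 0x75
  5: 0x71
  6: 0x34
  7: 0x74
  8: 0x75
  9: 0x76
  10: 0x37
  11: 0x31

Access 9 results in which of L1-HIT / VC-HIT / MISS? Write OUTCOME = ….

0: 0x70 (blk 14, set 0) → MISS  vc=[]
1: 0x75 (blk 14, set 0) → L1-HIT  vc=[]
2: 0x77 (blk 14, set 0) → L1-HIT  vc=[]
3: 0x36 (blk 6, set 0) → MISS  vc=[14]
4: 0x75 (blk 14, set 0) → VC-HIT  vc=[6]
5: 0x71 (blk 14, set 0) → L1-HIT  vc=[6]
6: 0x34 (blk 6, set 0) → VC-HIT  vc=[14]
7: 0x74 (blk 14, set 0) → VC-HIT  vc=[6]
8: 0x75 (blk 14, set 0) → L1-HIT  vc=[6]
9: 0x76 (blk 14, set 0) → L1-HIT  vc=[6]
10: 0x37 (blk 6, set 0) → VC-HIT  vc=[14]
11: 0x31 (blk 6, set 0) → L1-HIT  vc=[14]

OUTCOME = L1-HIT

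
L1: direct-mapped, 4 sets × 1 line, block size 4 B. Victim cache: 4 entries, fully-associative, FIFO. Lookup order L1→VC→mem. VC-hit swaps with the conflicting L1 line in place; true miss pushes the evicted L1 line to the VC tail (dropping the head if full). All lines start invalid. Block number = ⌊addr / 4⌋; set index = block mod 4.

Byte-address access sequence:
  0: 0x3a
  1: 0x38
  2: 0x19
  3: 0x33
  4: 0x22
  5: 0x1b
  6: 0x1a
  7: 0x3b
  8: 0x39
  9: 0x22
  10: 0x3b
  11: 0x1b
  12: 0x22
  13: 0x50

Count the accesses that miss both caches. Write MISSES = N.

MISSES = 5

0: 0x3a (blk 14, set 2) → MISS  vc=[]
1: 0x38 (blk 14, set 2) → L1-HIT  vc=[]
2: 0x19 (blk 6, set 2) → MISS  vc=[14]
3: 0x33 (blk 12, set 0) → MISS  vc=[14]
4: 0x22 (blk 8, set 0) → MISS  vc=[14, 12]
5: 0x1b (blk 6, set 2) → L1-HIT  vc=[14, 12]
6: 0x1a (blk 6, set 2) → L1-HIT  vc=[14, 12]
7: 0x3b (blk 14, set 2) → VC-HIT  vc=[6, 12]
8: 0x39 (blk 14, set 2) → L1-HIT  vc=[6, 12]
9: 0x22 (blk 8, set 0) → L1-HIT  vc=[6, 12]
10: 0x3b (blk 14, set 2) → L1-HIT  vc=[6, 12]
11: 0x1b (blk 6, set 2) → VC-HIT  vc=[14, 12]
12: 0x22 (blk 8, set 0) → L1-HIT  vc=[14, 12]
13: 0x50 (blk 20, set 0) → MISS  vc=[14, 12, 8]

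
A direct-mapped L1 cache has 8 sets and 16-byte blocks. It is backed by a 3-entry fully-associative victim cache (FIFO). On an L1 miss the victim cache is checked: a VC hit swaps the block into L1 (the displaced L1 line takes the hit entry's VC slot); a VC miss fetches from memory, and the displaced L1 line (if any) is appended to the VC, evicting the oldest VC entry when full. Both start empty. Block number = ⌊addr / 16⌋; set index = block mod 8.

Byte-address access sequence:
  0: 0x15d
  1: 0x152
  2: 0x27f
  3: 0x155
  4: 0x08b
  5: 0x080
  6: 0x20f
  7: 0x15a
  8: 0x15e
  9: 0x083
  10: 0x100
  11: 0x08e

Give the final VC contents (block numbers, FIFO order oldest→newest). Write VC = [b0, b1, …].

#0 0x15d→b21/s5 MISS; vc=[]
#1 0x152→b21/s5 L1-HIT; vc=[]
#2 0x27f→b39/s7 MISS; vc=[]
#3 0x155→b21/s5 L1-HIT; vc=[]
#4 0x8b→b8/s0 MISS; vc=[]
#5 0x80→b8/s0 L1-HIT; vc=[]
#6 0x20f→b32/s0 MISS; vc=[8]
#7 0x15a→b21/s5 L1-HIT; vc=[8]
#8 0x15e→b21/s5 L1-HIT; vc=[8]
#9 0x83→b8/s0 VC-HIT; vc=[32]
#10 0x100→b16/s0 MISS; vc=[32,8]
#11 0x8e→b8/s0 VC-HIT; vc=[32,16]

VC = [32, 16]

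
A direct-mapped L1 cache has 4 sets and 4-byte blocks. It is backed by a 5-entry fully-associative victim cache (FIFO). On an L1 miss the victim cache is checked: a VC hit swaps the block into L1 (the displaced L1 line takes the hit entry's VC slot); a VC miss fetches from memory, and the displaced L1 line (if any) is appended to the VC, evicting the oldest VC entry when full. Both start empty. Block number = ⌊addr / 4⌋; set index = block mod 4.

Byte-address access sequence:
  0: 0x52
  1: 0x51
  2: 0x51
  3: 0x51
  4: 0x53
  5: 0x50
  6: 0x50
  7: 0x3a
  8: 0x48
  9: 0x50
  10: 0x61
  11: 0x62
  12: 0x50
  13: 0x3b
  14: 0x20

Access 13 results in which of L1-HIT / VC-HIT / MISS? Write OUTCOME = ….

0: 0x52 (blk 20, set 0) → MISS  vc=[]
1: 0x51 (blk 20, set 0) → L1-HIT  vc=[]
2: 0x51 (blk 20, set 0) → L1-HIT  vc=[]
3: 0x51 (blk 20, set 0) → L1-HIT  vc=[]
4: 0x53 (blk 20, set 0) → L1-HIT  vc=[]
5: 0x50 (blk 20, set 0) → L1-HIT  vc=[]
6: 0x50 (blk 20, set 0) → L1-HIT  vc=[]
7: 0x3a (blk 14, set 2) → MISS  vc=[]
8: 0x48 (blk 18, set 2) → MISS  vc=[14]
9: 0x50 (blk 20, set 0) → L1-HIT  vc=[14]
10: 0x61 (blk 24, set 0) → MISS  vc=[14, 20]
11: 0x62 (blk 24, set 0) → L1-HIT  vc=[14, 20]
12: 0x50 (blk 20, set 0) → VC-HIT  vc=[14, 24]
13: 0x3b (blk 14, set 2) → VC-HIT  vc=[18, 24]
14: 0x20 (blk 8, set 0) → MISS  vc=[18, 24, 20]

OUTCOME = VC-HIT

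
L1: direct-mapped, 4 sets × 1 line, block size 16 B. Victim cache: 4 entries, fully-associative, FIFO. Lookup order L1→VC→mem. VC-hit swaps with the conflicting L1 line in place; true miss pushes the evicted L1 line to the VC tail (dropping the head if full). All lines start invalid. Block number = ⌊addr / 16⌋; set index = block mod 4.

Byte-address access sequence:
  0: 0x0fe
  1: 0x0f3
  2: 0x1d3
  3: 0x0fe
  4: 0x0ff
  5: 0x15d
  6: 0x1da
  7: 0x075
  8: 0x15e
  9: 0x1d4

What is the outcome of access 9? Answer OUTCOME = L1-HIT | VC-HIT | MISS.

  [0] addr=0xfe blk=15 s=3: MISS | VC []
  [1] addr=0xf3 blk=15 s=3: L1-HIT | VC []
  [2] addr=0x1d3 blk=29 s=1: MISS | VC []
  [3] addr=0xfe blk=15 s=3: L1-HIT | VC []
  [4] addr=0xff blk=15 s=3: L1-HIT | VC []
  [5] addr=0x15d blk=21 s=1: MISS | VC [29]
  [6] addr=0x1da blk=29 s=1: VC-HIT | VC [21]
  [7] addr=0x75 blk=7 s=3: MISS | VC [21, 15]
  [8] addr=0x15e blk=21 s=1: VC-HIT | VC [29, 15]
  [9] addr=0x1d4 blk=29 s=1: VC-HIT | VC [21, 15]

OUTCOME = VC-HIT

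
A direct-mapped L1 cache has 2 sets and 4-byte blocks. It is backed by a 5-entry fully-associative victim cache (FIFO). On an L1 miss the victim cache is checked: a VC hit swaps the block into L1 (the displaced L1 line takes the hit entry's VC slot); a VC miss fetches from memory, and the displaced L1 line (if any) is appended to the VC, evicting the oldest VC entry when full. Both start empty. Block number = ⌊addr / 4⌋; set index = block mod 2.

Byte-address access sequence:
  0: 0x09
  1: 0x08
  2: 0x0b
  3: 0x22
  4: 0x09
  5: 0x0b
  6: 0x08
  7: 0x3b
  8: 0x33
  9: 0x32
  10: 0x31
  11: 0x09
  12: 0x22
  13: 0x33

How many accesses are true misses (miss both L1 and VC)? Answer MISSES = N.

#0 0x9→b2/s0 MISS; vc=[]
#1 0x8→b2/s0 L1-HIT; vc=[]
#2 0xb→b2/s0 L1-HIT; vc=[]
#3 0x22→b8/s0 MISS; vc=[2]
#4 0x9→b2/s0 VC-HIT; vc=[8]
#5 0xb→b2/s0 L1-HIT; vc=[8]
#6 0x8→b2/s0 L1-HIT; vc=[8]
#7 0x3b→b14/s0 MISS; vc=[8,2]
#8 0x33→b12/s0 MISS; vc=[8,2,14]
#9 0x32→b12/s0 L1-HIT; vc=[8,2,14]
#10 0x31→b12/s0 L1-HIT; vc=[8,2,14]
#11 0x9→b2/s0 VC-HIT; vc=[8,12,14]
#12 0x22→b8/s0 VC-HIT; vc=[2,12,14]
#13 0x33→b12/s0 VC-HIT; vc=[2,8,14]

MISSES = 4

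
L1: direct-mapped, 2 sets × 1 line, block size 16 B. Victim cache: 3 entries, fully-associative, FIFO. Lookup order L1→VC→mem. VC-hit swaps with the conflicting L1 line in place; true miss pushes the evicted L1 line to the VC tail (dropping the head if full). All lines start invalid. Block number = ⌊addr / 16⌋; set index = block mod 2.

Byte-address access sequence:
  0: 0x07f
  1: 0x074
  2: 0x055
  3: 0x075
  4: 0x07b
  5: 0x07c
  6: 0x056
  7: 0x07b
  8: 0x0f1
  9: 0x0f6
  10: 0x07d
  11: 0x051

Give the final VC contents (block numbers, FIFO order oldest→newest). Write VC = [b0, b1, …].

VC = [7, 15]

#0 0x7f→b7/s1 MISS; vc=[]
#1 0x74→b7/s1 L1-HIT; vc=[]
#2 0x55→b5/s1 MISS; vc=[7]
#3 0x75→b7/s1 VC-HIT; vc=[5]
#4 0x7b→b7/s1 L1-HIT; vc=[5]
#5 0x7c→b7/s1 L1-HIT; vc=[5]
#6 0x56→b5/s1 VC-HIT; vc=[7]
#7 0x7b→b7/s1 VC-HIT; vc=[5]
#8 0xf1→b15/s1 MISS; vc=[5,7]
#9 0xf6→b15/s1 L1-HIT; vc=[5,7]
#10 0x7d→b7/s1 VC-HIT; vc=[5,15]
#11 0x51→b5/s1 VC-HIT; vc=[7,15]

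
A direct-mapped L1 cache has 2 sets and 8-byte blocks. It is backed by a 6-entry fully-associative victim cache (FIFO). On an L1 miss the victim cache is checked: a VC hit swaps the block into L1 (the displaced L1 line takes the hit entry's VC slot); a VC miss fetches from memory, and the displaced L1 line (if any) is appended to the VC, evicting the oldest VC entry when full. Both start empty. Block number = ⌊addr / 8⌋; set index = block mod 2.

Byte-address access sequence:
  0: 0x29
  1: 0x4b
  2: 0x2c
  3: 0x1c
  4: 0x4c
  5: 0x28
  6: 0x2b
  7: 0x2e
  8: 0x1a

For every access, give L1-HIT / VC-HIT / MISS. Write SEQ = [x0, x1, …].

SEQ = [MISS, MISS, VC-HIT, MISS, VC-HIT, VC-HIT, L1-HIT, L1-HIT, VC-HIT]

0: 0x29 (blk 5, set 1) → MISS  vc=[]
1: 0x4b (blk 9, set 1) → MISS  vc=[5]
2: 0x2c (blk 5, set 1) → VC-HIT  vc=[9]
3: 0x1c (blk 3, set 1) → MISS  vc=[9, 5]
4: 0x4c (blk 9, set 1) → VC-HIT  vc=[3, 5]
5: 0x28 (blk 5, set 1) → VC-HIT  vc=[3, 9]
6: 0x2b (blk 5, set 1) → L1-HIT  vc=[3, 9]
7: 0x2e (blk 5, set 1) → L1-HIT  vc=[3, 9]
8: 0x1a (blk 3, set 1) → VC-HIT  vc=[5, 9]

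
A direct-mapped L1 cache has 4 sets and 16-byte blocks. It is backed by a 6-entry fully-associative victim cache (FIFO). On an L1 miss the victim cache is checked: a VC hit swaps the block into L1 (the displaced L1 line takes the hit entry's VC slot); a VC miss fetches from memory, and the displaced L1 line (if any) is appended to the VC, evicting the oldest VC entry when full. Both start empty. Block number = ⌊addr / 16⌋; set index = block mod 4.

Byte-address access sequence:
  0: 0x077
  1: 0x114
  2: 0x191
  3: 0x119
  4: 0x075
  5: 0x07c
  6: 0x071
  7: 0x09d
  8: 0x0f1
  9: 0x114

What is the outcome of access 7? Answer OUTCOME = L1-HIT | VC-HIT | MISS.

  [0] addr=0x77 blk=7 s=3: MISS | VC []
  [1] addr=0x114 blk=17 s=1: MISS | VC []
  [2] addr=0x191 blk=25 s=1: MISS | VC [17]
  [3] addr=0x119 blk=17 s=1: VC-HIT | VC [25]
  [4] addr=0x75 blk=7 s=3: L1-HIT | VC [25]
  [5] addr=0x7c blk=7 s=3: L1-HIT | VC [25]
  [6] addr=0x71 blk=7 s=3: L1-HIT | VC [25]
  [7] addr=0x9d blk=9 s=1: MISS | VC [25, 17]
  [8] addr=0xf1 blk=15 s=3: MISS | VC [25, 17, 7]
  [9] addr=0x114 blk=17 s=1: VC-HIT | VC [25, 9, 7]

OUTCOME = MISS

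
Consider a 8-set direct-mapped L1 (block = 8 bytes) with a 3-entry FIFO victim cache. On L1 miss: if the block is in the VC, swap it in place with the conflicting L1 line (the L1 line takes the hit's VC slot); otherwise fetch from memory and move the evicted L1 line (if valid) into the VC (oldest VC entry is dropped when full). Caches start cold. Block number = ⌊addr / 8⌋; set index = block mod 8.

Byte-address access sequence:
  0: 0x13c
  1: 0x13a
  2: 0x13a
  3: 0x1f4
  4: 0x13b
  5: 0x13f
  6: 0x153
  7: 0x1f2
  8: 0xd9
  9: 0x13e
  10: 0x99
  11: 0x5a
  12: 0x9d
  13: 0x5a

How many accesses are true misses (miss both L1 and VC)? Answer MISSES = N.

MISSES = 6

  [0] addr=0x13c blk=39 s=7: MISS | VC []
  [1] addr=0x13a blk=39 s=7: L1-HIT | VC []
  [2] addr=0x13a blk=39 s=7: L1-HIT | VC []
  [3] addr=0x1f4 blk=62 s=6: MISS | VC []
  [4] addr=0x13b blk=39 s=7: L1-HIT | VC []
  [5] addr=0x13f blk=39 s=7: L1-HIT | VC []
  [6] addr=0x153 blk=42 s=2: MISS | VC []
  [7] addr=0x1f2 blk=62 s=6: L1-HIT | VC []
  [8] addr=0xd9 blk=27 s=3: MISS | VC []
  [9] addr=0x13e blk=39 s=7: L1-HIT | VC []
  [10] addr=0x99 blk=19 s=3: MISS | VC [27]
  [11] addr=0x5a blk=11 s=3: MISS | VC [27, 19]
  [12] addr=0x9d blk=19 s=3: VC-HIT | VC [27, 11]
  [13] addr=0x5a blk=11 s=3: VC-HIT | VC [27, 19]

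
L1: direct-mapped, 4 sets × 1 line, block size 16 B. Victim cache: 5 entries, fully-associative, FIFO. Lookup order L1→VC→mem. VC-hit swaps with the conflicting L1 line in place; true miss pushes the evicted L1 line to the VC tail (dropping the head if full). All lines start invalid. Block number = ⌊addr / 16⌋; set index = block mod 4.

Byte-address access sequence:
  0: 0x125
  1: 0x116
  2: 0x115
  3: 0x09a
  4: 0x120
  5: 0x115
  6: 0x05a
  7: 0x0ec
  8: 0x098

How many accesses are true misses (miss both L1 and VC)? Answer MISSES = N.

MISSES = 5

  [0] addr=0x125 blk=18 s=2: MISS | VC []
  [1] addr=0x116 blk=17 s=1: MISS | VC []
  [2] addr=0x115 blk=17 s=1: L1-HIT | VC []
  [3] addr=0x9a blk=9 s=1: MISS | VC [17]
  [4] addr=0x120 blk=18 s=2: L1-HIT | VC [17]
  [5] addr=0x115 blk=17 s=1: VC-HIT | VC [9]
  [6] addr=0x5a blk=5 s=1: MISS | VC [9, 17]
  [7] addr=0xec blk=14 s=2: MISS | VC [9, 17, 18]
  [8] addr=0x98 blk=9 s=1: VC-HIT | VC [5, 17, 18]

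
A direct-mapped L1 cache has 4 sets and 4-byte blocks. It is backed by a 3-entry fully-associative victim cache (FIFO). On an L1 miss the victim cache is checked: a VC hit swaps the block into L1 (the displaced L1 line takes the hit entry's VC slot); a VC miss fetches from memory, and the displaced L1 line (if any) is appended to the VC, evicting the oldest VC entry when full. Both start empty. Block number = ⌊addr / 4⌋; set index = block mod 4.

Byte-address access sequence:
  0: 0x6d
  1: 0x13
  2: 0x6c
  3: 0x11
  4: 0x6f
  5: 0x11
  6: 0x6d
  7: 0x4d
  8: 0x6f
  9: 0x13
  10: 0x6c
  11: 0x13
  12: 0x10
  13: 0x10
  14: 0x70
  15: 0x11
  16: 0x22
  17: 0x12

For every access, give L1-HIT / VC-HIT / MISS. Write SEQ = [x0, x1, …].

SEQ = [MISS, MISS, L1-HIT, L1-HIT, L1-HIT, L1-HIT, L1-HIT, MISS, VC-HIT, L1-HIT, L1-HIT, L1-HIT, L1-HIT, L1-HIT, MISS, VC-HIT, MISS, VC-HIT]

0: 0x6d (blk 27, set 3) → MISS  vc=[]
1: 0x13 (blk 4, set 0) → MISS  vc=[]
2: 0x6c (blk 27, set 3) → L1-HIT  vc=[]
3: 0x11 (blk 4, set 0) → L1-HIT  vc=[]
4: 0x6f (blk 27, set 3) → L1-HIT  vc=[]
5: 0x11 (blk 4, set 0) → L1-HIT  vc=[]
6: 0x6d (blk 27, set 3) → L1-HIT  vc=[]
7: 0x4d (blk 19, set 3) → MISS  vc=[27]
8: 0x6f (blk 27, set 3) → VC-HIT  vc=[19]
9: 0x13 (blk 4, set 0) → L1-HIT  vc=[19]
10: 0x6c (blk 27, set 3) → L1-HIT  vc=[19]
11: 0x13 (blk 4, set 0) → L1-HIT  vc=[19]
12: 0x10 (blk 4, set 0) → L1-HIT  vc=[19]
13: 0x10 (blk 4, set 0) → L1-HIT  vc=[19]
14: 0x70 (blk 28, set 0) → MISS  vc=[19, 4]
15: 0x11 (blk 4, set 0) → VC-HIT  vc=[19, 28]
16: 0x22 (blk 8, set 0) → MISS  vc=[19, 28, 4]
17: 0x12 (blk 4, set 0) → VC-HIT  vc=[19, 28, 8]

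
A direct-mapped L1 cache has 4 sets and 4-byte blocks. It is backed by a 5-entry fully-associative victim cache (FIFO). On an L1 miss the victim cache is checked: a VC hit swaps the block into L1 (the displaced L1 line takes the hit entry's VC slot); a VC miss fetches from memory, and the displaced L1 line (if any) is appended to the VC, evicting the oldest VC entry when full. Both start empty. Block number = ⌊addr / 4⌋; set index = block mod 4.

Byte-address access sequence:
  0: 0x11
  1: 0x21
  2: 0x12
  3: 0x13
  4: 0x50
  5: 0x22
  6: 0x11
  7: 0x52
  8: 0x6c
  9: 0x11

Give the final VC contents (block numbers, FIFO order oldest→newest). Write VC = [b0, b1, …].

VC = [20, 8]

0: 0x11 (blk 4, set 0) → MISS  vc=[]
1: 0x21 (blk 8, set 0) → MISS  vc=[4]
2: 0x12 (blk 4, set 0) → VC-HIT  vc=[8]
3: 0x13 (blk 4, set 0) → L1-HIT  vc=[8]
4: 0x50 (blk 20, set 0) → MISS  vc=[8, 4]
5: 0x22 (blk 8, set 0) → VC-HIT  vc=[20, 4]
6: 0x11 (blk 4, set 0) → VC-HIT  vc=[20, 8]
7: 0x52 (blk 20, set 0) → VC-HIT  vc=[4, 8]
8: 0x6c (blk 27, set 3) → MISS  vc=[4, 8]
9: 0x11 (blk 4, set 0) → VC-HIT  vc=[20, 8]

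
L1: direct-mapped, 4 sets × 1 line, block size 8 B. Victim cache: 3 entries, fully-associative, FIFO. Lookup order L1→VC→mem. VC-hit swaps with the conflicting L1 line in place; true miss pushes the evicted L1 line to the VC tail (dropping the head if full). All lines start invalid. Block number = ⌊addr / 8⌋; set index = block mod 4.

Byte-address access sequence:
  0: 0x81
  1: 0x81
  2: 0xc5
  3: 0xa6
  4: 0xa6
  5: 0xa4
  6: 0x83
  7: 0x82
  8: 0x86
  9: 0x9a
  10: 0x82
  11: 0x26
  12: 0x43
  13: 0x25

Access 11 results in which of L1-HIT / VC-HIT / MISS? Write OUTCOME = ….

OUTCOME = MISS

0: 0x81 (blk 16, set 0) → MISS  vc=[]
1: 0x81 (blk 16, set 0) → L1-HIT  vc=[]
2: 0xc5 (blk 24, set 0) → MISS  vc=[16]
3: 0xa6 (blk 20, set 0) → MISS  vc=[16, 24]
4: 0xa6 (blk 20, set 0) → L1-HIT  vc=[16, 24]
5: 0xa4 (blk 20, set 0) → L1-HIT  vc=[16, 24]
6: 0x83 (blk 16, set 0) → VC-HIT  vc=[20, 24]
7: 0x82 (blk 16, set 0) → L1-HIT  vc=[20, 24]
8: 0x86 (blk 16, set 0) → L1-HIT  vc=[20, 24]
9: 0x9a (blk 19, set 3) → MISS  vc=[20, 24]
10: 0x82 (blk 16, set 0) → L1-HIT  vc=[20, 24]
11: 0x26 (blk 4, set 0) → MISS  vc=[20, 24, 16]
12: 0x43 (blk 8, set 0) → MISS  vc=[24, 16, 4]
13: 0x25 (blk 4, set 0) → VC-HIT  vc=[24, 16, 8]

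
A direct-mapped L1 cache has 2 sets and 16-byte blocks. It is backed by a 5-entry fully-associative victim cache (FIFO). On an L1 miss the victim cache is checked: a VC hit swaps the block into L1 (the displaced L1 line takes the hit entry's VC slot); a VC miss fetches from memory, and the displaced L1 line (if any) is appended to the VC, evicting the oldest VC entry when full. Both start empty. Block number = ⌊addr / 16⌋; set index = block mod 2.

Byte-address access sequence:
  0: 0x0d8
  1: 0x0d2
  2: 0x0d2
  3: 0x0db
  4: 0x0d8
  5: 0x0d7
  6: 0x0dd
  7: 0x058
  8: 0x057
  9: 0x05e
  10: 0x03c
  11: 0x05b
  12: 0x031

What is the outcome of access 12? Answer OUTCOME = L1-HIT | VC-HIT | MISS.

OUTCOME = VC-HIT

0: 0xd8 (blk 13, set 1) → MISS  vc=[]
1: 0xd2 (blk 13, set 1) → L1-HIT  vc=[]
2: 0xd2 (blk 13, set 1) → L1-HIT  vc=[]
3: 0xdb (blk 13, set 1) → L1-HIT  vc=[]
4: 0xd8 (blk 13, set 1) → L1-HIT  vc=[]
5: 0xd7 (blk 13, set 1) → L1-HIT  vc=[]
6: 0xdd (blk 13, set 1) → L1-HIT  vc=[]
7: 0x58 (blk 5, set 1) → MISS  vc=[13]
8: 0x57 (blk 5, set 1) → L1-HIT  vc=[13]
9: 0x5e (blk 5, set 1) → L1-HIT  vc=[13]
10: 0x3c (blk 3, set 1) → MISS  vc=[13, 5]
11: 0x5b (blk 5, set 1) → VC-HIT  vc=[13, 3]
12: 0x31 (blk 3, set 1) → VC-HIT  vc=[13, 5]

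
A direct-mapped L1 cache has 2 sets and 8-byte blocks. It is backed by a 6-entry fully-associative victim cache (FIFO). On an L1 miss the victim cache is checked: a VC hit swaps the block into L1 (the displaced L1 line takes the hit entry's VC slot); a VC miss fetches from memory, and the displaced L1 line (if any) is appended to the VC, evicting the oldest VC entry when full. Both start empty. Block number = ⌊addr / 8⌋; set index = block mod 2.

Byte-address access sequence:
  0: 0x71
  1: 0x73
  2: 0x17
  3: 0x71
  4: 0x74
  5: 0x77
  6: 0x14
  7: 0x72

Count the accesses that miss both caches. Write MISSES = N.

  [0] addr=0x71 blk=14 s=0: MISS | VC []
  [1] addr=0x73 blk=14 s=0: L1-HIT | VC []
  [2] addr=0x17 blk=2 s=0: MISS | VC [14]
  [3] addr=0x71 blk=14 s=0: VC-HIT | VC [2]
  [4] addr=0x74 blk=14 s=0: L1-HIT | VC [2]
  [5] addr=0x77 blk=14 s=0: L1-HIT | VC [2]
  [6] addr=0x14 blk=2 s=0: VC-HIT | VC [14]
  [7] addr=0x72 blk=14 s=0: VC-HIT | VC [2]

MISSES = 2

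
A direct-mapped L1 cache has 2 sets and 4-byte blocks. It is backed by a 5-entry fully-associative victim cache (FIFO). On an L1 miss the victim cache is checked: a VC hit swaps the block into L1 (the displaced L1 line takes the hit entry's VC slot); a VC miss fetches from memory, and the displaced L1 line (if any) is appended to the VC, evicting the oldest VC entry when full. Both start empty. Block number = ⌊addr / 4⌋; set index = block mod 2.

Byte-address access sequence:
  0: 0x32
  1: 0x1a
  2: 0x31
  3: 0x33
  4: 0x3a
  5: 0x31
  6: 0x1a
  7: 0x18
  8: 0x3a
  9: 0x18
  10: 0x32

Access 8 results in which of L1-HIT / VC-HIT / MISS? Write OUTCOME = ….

0: 0x32 (blk 12, set 0) → MISS  vc=[]
1: 0x1a (blk 6, set 0) → MISS  vc=[12]
2: 0x31 (blk 12, set 0) → VC-HIT  vc=[6]
3: 0x33 (blk 12, set 0) → L1-HIT  vc=[6]
4: 0x3a (blk 14, set 0) → MISS  vc=[6, 12]
5: 0x31 (blk 12, set 0) → VC-HIT  vc=[6, 14]
6: 0x1a (blk 6, set 0) → VC-HIT  vc=[12, 14]
7: 0x18 (blk 6, set 0) → L1-HIT  vc=[12, 14]
8: 0x3a (blk 14, set 0) → VC-HIT  vc=[12, 6]
9: 0x18 (blk 6, set 0) → VC-HIT  vc=[12, 14]
10: 0x32 (blk 12, set 0) → VC-HIT  vc=[6, 14]

OUTCOME = VC-HIT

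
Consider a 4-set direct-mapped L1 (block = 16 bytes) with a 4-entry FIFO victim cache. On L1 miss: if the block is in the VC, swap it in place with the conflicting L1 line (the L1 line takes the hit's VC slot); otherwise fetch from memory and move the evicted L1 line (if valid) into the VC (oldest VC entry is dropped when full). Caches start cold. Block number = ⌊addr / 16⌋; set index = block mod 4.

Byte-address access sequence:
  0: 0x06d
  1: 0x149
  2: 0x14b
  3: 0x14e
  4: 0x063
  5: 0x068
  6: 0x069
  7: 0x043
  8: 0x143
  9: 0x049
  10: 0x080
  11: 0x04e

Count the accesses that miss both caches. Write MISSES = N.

0: 0x6d (blk 6, set 2) → MISS  vc=[]
1: 0x149 (blk 20, set 0) → MISS  vc=[]
2: 0x14b (blk 20, set 0) → L1-HIT  vc=[]
3: 0x14e (blk 20, set 0) → L1-HIT  vc=[]
4: 0x63 (blk 6, set 2) → L1-HIT  vc=[]
5: 0x68 (blk 6, set 2) → L1-HIT  vc=[]
6: 0x69 (blk 6, set 2) → L1-HIT  vc=[]
7: 0x43 (blk 4, set 0) → MISS  vc=[20]
8: 0x143 (blk 20, set 0) → VC-HIT  vc=[4]
9: 0x49 (blk 4, set 0) → VC-HIT  vc=[20]
10: 0x80 (blk 8, set 0) → MISS  vc=[20, 4]
11: 0x4e (blk 4, set 0) → VC-HIT  vc=[20, 8]

MISSES = 4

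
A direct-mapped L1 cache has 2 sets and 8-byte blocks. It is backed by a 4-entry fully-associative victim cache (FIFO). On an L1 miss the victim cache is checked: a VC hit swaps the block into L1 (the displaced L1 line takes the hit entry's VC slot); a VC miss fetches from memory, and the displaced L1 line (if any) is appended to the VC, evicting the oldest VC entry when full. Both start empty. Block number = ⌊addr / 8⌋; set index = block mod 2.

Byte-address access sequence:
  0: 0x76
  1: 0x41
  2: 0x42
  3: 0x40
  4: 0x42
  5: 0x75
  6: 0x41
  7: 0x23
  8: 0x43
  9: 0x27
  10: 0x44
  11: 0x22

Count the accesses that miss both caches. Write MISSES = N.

#0 0x76→b14/s0 MISS; vc=[]
#1 0x41→b8/s0 MISS; vc=[14]
#2 0x42→b8/s0 L1-HIT; vc=[14]
#3 0x40→b8/s0 L1-HIT; vc=[14]
#4 0x42→b8/s0 L1-HIT; vc=[14]
#5 0x75→b14/s0 VC-HIT; vc=[8]
#6 0x41→b8/s0 VC-HIT; vc=[14]
#7 0x23→b4/s0 MISS; vc=[14,8]
#8 0x43→b8/s0 VC-HIT; vc=[14,4]
#9 0x27→b4/s0 VC-HIT; vc=[14,8]
#10 0x44→b8/s0 VC-HIT; vc=[14,4]
#11 0x22→b4/s0 VC-HIT; vc=[14,8]

MISSES = 3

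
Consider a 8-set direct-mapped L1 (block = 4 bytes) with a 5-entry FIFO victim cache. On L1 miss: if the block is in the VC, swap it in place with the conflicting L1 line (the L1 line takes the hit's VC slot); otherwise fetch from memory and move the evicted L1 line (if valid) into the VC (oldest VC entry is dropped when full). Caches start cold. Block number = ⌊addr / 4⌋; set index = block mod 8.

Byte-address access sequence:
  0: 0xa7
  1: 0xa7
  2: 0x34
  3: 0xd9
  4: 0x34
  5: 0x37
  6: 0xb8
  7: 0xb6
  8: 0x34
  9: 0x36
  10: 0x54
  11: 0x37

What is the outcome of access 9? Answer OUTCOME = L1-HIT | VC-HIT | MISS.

#0 0xa7→b41/s1 MISS; vc=[]
#1 0xa7→b41/s1 L1-HIT; vc=[]
#2 0x34→b13/s5 MISS; vc=[]
#3 0xd9→b54/s6 MISS; vc=[]
#4 0x34→b13/s5 L1-HIT; vc=[]
#5 0x37→b13/s5 L1-HIT; vc=[]
#6 0xb8→b46/s6 MISS; vc=[54]
#7 0xb6→b45/s5 MISS; vc=[54,13]
#8 0x34→b13/s5 VC-HIT; vc=[54,45]
#9 0x36→b13/s5 L1-HIT; vc=[54,45]
#10 0x54→b21/s5 MISS; vc=[54,45,13]
#11 0x37→b13/s5 VC-HIT; vc=[54,45,21]

OUTCOME = L1-HIT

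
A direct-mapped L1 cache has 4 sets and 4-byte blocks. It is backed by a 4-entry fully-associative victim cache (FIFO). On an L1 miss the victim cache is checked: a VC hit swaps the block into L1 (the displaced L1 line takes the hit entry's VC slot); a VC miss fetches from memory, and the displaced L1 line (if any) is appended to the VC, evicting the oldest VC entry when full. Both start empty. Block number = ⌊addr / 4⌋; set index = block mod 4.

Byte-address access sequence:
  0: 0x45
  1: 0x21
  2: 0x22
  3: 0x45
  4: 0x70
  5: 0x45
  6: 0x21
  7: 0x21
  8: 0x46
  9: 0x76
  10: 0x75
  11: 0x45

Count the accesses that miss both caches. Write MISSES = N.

  [0] addr=0x45 blk=17 s=1: MISS | VC []
  [1] addr=0x21 blk=8 s=0: MISS | VC []
  [2] addr=0x22 blk=8 s=0: L1-HIT | VC []
  [3] addr=0x45 blk=17 s=1: L1-HIT | VC []
  [4] addr=0x70 blk=28 s=0: MISS | VC [8]
  [5] addr=0x45 blk=17 s=1: L1-HIT | VC [8]
  [6] addr=0x21 blk=8 s=0: VC-HIT | VC [28]
  [7] addr=0x21 blk=8 s=0: L1-HIT | VC [28]
  [8] addr=0x46 blk=17 s=1: L1-HIT | VC [28]
  [9] addr=0x76 blk=29 s=1: MISS | VC [28, 17]
  [10] addr=0x75 blk=29 s=1: L1-HIT | VC [28, 17]
  [11] addr=0x45 blk=17 s=1: VC-HIT | VC [28, 29]

MISSES = 4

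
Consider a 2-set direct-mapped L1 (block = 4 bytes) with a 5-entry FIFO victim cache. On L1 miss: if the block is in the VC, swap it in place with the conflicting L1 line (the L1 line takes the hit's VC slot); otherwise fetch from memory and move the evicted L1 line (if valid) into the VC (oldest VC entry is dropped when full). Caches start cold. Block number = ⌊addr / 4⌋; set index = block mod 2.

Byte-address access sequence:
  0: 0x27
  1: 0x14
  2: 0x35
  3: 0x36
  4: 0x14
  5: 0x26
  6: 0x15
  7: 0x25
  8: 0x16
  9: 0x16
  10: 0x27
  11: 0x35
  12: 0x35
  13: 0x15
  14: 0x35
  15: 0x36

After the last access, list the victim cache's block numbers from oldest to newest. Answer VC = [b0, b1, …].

#0 0x27→b9/s1 MISS; vc=[]
#1 0x14→b5/s1 MISS; vc=[9]
#2 0x35→b13/s1 MISS; vc=[9,5]
#3 0x36→b13/s1 L1-HIT; vc=[9,5]
#4 0x14→b5/s1 VC-HIT; vc=[9,13]
#5 0x26→b9/s1 VC-HIT; vc=[5,13]
#6 0x15→b5/s1 VC-HIT; vc=[9,13]
#7 0x25→b9/s1 VC-HIT; vc=[5,13]
#8 0x16→b5/s1 VC-HIT; vc=[9,13]
#9 0x16→b5/s1 L1-HIT; vc=[9,13]
#10 0x27→b9/s1 VC-HIT; vc=[5,13]
#11 0x35→b13/s1 VC-HIT; vc=[5,9]
#12 0x35→b13/s1 L1-HIT; vc=[5,9]
#13 0x15→b5/s1 VC-HIT; vc=[13,9]
#14 0x35→b13/s1 VC-HIT; vc=[5,9]
#15 0x36→b13/s1 L1-HIT; vc=[5,9]

VC = [5, 9]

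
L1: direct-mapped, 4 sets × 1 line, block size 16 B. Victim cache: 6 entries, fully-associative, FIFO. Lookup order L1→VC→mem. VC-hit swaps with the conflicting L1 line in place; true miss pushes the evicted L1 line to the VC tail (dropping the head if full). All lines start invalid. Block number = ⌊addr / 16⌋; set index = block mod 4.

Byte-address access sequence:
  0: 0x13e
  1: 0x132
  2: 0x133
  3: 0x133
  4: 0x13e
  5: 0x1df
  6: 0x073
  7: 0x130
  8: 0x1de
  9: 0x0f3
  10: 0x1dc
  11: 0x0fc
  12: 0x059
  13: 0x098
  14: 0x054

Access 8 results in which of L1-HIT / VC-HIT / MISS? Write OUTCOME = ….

  [0] addr=0x13e blk=19 s=3: MISS | VC []
  [1] addr=0x132 blk=19 s=3: L1-HIT | VC []
  [2] addr=0x133 blk=19 s=3: L1-HIT | VC []
  [3] addr=0x133 blk=19 s=3: L1-HIT | VC []
  [4] addr=0x13e blk=19 s=3: L1-HIT | VC []
  [5] addr=0x1df blk=29 s=1: MISS | VC []
  [6] addr=0x73 blk=7 s=3: MISS | VC [19]
  [7] addr=0x130 blk=19 s=3: VC-HIT | VC [7]
  [8] addr=0x1de blk=29 s=1: L1-HIT | VC [7]
  [9] addr=0xf3 blk=15 s=3: MISS | VC [7, 19]
  [10] addr=0x1dc blk=29 s=1: L1-HIT | VC [7, 19]
  [11] addr=0xfc blk=15 s=3: L1-HIT | VC [7, 19]
  [12] addr=0x59 blk=5 s=1: MISS | VC [7, 19, 29]
  [13] addr=0x98 blk=9 s=1: MISS | VC [7, 19, 29, 5]
  [14] addr=0x54 blk=5 s=1: VC-HIT | VC [7, 19, 29, 9]

OUTCOME = L1-HIT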